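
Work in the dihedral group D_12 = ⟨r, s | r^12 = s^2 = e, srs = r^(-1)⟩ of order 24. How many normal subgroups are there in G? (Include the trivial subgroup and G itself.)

9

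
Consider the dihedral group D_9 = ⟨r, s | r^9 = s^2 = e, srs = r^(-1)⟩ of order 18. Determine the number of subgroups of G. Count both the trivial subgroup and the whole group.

16

|G| = 18, so by Lagrange every subgroup order divides 18. Divisors: 1, 2, 3, 6, 9, 18.
Subgroups by order — order 1: 1; order 2: 9; order 3: 1; order 6: 3; order 9: 1; order 18: 1.
Total: 1 + 9 + 1 + 3 + 1 + 1 = 16.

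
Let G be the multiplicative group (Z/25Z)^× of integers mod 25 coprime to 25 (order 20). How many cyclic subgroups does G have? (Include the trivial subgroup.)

6

Each element a generates a cyclic subgroup ⟨a⟩; distinct elements may generate the same one (a cyclic group of order d has φ(d) generators).
Cyclic subgroups by order — order 1: 1; order 2: 1; order 4: 1; order 5: 1; order 10: 1; order 20: 1.
Total: 6.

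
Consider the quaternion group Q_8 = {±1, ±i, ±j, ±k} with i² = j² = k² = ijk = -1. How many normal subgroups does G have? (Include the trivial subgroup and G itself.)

6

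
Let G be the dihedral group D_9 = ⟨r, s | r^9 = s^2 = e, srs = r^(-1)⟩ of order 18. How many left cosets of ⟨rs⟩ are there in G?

9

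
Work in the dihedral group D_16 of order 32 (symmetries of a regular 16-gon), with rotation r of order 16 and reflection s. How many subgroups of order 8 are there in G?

5

|G| = 32 and 8 | 32, so subgroups of order 8 are possible by Lagrange.
The subgroups of order 8 are: {e, r^2, r^4, r^6, r^8, r^10, r^12, r^14}; {e, r^4, r^8, r^12, r^2s, r^6s, r^10s, r^14s}; {e, r^4, r^8, r^12, r^3s, r^7s, r^11s, r^15s}; {e, r^4, r^8, r^12, s, r^4s, r^8s, r^12s}; … (5 in all).
So G has 5 subgroups of order 8.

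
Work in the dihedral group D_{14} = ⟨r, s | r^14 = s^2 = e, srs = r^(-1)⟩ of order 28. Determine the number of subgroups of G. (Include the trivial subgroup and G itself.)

|G| = 28, so by Lagrange every subgroup order divides 28. Divisors: 1, 2, 4, 7, 14, 28.
Subgroups by order — order 1: 1; order 2: 15; order 4: 7; order 7: 1; order 14: 3; order 28: 1.
Total: 1 + 15 + 7 + 1 + 3 + 1 = 28.

28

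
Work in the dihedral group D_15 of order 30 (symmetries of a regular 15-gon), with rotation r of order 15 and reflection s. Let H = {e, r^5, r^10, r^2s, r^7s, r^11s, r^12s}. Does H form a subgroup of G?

No

|H| = 7 does not divide |G| = 30, so by Lagrange H is not a subgroup.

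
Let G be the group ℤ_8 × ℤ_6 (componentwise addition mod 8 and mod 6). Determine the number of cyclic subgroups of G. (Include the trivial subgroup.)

16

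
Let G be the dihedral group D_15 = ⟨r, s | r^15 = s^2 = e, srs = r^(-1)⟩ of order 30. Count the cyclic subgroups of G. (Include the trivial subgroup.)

19

Group the elements of G by the cyclic subgroup they generate; each cyclic subgroup of order d accounts for φ(d) elements.
Cyclic subgroups by order — order 1: 1; order 2: 15; order 3: 1; order 5: 1; order 15: 1.
Total: 19.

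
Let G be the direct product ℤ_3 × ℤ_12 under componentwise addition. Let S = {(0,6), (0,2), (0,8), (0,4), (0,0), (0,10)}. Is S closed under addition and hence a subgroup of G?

|S| = 6 divides |G| = 36, consistent with Lagrange.
S contains the identity, every element's inverse is in S, and S is closed under +: it is a subgroup.
In fact S = ⟨(0,2)⟩.

Yes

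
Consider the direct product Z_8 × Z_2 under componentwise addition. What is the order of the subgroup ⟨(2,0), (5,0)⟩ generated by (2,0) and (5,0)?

8

|⟨(2,0)⟩| = 4 and |⟨(5,0)⟩| = 8, so |H| is a multiple of lcm(4, 8) = 8 and divides |G| = 16.
Closing under the operation: H = {(0,0), (1,0), (2,0), (3,0), (4,0), (5,0), (6,0), (7,0)}, so |H| = 8.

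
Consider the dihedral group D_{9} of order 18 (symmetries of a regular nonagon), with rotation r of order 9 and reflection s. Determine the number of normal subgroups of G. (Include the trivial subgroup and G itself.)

G has 16 subgroups. Checking conjugation-invariance by order — order 1: 1/1 normal; order 2: 0/9 normal; order 3: 1/1 normal; order 6: 0/3 normal; order 9: 1/1 normal; order 18: 1/1 normal.
Total normal subgroups: 4.

4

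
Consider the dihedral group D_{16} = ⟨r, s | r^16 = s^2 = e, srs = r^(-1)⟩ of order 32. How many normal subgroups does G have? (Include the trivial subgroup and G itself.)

G has 36 subgroups. Checking conjugation-invariance by order — order 1: 1/1 normal; order 2: 1/17 normal; order 4: 1/9 normal; order 8: 1/5 normal; order 16: 3/3 normal; order 32: 1/1 normal.
Total normal subgroups: 8.

8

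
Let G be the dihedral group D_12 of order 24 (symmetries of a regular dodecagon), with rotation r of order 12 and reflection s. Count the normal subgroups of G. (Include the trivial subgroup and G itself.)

G has 34 subgroups. Checking conjugation-invariance by order — order 1: 1/1 normal; order 2: 1/13 normal; order 3: 1/1 normal; order 4: 1/7 normal; order 6: 1/5 normal; order 8: 0/3 normal; order 12: 3/3 normal; order 24: 1/1 normal.
Total normal subgroups: 9.

9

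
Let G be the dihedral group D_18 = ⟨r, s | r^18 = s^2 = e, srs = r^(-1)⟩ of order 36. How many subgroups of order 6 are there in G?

|G| = 36 and 6 | 36, so subgroups of order 6 are possible by Lagrange.
The subgroups of order 6 are: {e, r^6, r^12, r^4s, r^10s, r^16s}; {e, r^6, r^12, r^5s, r^11s, r^17s}; {e, r^6, r^12, s, r^6s, r^12s}; {e, r^6, r^12, rs, r^7s, r^13s}; … (7 in all).
So G has 7 subgroups of order 6.

7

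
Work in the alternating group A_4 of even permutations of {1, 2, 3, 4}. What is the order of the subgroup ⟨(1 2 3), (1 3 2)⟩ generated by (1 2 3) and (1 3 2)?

|⟨(1 2 3)⟩| = 3 and |⟨(1 3 2)⟩| = 3, so |H| is a multiple of lcm(3, 3) = 3 and divides |G| = 12.
Closing under the operation: H = {e, (1 2 3), (1 3 2)}, so |H| = 3.

3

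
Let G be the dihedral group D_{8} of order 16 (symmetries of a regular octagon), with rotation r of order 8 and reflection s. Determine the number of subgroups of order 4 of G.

5

|G| = 16 and 4 | 16, so subgroups of order 4 are possible by Lagrange.
The subgroups of order 4 are: {e, r^2, r^4, r^6}; {e, r^4, r^2s, r^6s}; {e, r^4, r^3s, r^7s}; {e, r^4, s, r^4s}; … (5 in all).
So G has 5 subgroups of order 4.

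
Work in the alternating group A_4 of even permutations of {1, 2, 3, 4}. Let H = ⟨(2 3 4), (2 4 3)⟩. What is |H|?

3

|⟨(2 3 4)⟩| = 3 and |⟨(2 4 3)⟩| = 3, so |H| is a multiple of lcm(3, 3) = 3 and divides |G| = 12.
Closing under the operation: H = {e, (2 3 4), (2 4 3)}, so |H| = 3.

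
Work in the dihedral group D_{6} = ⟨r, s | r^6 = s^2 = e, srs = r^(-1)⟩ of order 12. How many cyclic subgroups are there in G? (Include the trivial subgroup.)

Each element a generates a cyclic subgroup ⟨a⟩; distinct elements may generate the same one (a cyclic group of order d has φ(d) generators).
Cyclic subgroups by order — order 1: 1; order 2: 7; order 3: 1; order 6: 1.
Total: 10.

10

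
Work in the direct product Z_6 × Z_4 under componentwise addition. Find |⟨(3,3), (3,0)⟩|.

8

|⟨(3,3)⟩| = 4 and |⟨(3,0)⟩| = 2, so |H| is a multiple of lcm(4, 2) = 4 and divides |G| = 24.
Closing under the operation: H = {(0,0), (0,1), (0,2), (0,3), (3,0), (3,1), (3,2), (3,3)}, so |H| = 8.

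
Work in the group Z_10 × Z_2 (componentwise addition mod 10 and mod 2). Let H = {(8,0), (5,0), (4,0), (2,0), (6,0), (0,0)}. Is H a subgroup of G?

No

|H| = 6 does not divide |G| = 20, so by Lagrange H is not a subgroup.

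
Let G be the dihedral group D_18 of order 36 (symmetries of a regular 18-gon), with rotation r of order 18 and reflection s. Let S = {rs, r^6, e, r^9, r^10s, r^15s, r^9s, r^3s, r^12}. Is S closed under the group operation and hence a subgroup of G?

Closure fails: r^9 · r^3s = r^12s ∉ S. So S is not a subgroup.

No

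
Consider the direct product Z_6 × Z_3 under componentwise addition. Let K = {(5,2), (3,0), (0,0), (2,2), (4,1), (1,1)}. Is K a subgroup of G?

Yes

|K| = 6 divides |G| = 18, consistent with Lagrange.
K contains the identity, every element's inverse is in K, and K is closed under +: it is a subgroup.
In fact K = ⟨(5,2)⟩.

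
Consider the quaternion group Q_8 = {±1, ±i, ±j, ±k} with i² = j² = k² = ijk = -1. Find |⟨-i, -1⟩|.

4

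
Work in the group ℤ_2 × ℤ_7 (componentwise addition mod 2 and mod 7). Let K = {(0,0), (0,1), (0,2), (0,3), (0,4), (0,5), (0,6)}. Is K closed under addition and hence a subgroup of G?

Yes

|K| = 7 divides |G| = 14, consistent with Lagrange.
K contains the identity, every element's inverse is in K, and K is closed under +: it is a subgroup.
In fact K = ⟨(0,1)⟩.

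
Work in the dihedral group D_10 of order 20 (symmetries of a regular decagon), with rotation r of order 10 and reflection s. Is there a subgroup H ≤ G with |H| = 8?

8 does not divide |G| = 20, so by Lagrange no subgroup of order 8 exists.

No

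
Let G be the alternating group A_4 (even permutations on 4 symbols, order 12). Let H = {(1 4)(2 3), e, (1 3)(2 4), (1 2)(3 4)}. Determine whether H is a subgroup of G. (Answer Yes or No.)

Yes

|H| = 4 divides |G| = 12, consistent with Lagrange.
H contains the identity, every element's inverse is in H, and H is closed under ∘: it is a subgroup.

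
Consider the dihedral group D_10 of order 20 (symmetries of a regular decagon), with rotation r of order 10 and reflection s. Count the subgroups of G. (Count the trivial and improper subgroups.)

22

|G| = 20, so by Lagrange every subgroup order divides 20. Divisors: 1, 2, 4, 5, 10, 20.
Subgroups by order — order 1: 1; order 2: 11; order 4: 5; order 5: 1; order 10: 3; order 20: 1.
Total: 1 + 11 + 5 + 1 + 3 + 1 = 22.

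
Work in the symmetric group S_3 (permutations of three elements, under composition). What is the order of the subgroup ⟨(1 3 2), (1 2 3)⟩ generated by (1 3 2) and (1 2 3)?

|⟨(1 3 2)⟩| = 3 and |⟨(1 2 3)⟩| = 3, so |H| is a multiple of lcm(3, 3) = 3 and divides |G| = 6.
Closing under the operation: H = {e, (1 2 3), (1 3 2)}, so |H| = 3.

3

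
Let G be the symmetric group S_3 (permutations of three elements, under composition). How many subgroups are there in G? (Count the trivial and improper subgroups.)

|G| = 6, so by Lagrange every subgroup order divides 6. Divisors: 1, 2, 3, 6.
Subgroups by order — order 1: 1; order 2: 3; order 3: 1; order 6: 1.
Total: 1 + 3 + 1 + 1 = 6.

6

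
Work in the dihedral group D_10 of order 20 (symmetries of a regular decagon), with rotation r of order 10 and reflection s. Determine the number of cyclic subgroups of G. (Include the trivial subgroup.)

14

Each element a generates a cyclic subgroup ⟨a⟩; distinct elements may generate the same one (a cyclic group of order d has φ(d) generators).
Cyclic subgroups by order — order 1: 1; order 2: 11; order 5: 1; order 10: 1.
Total: 14.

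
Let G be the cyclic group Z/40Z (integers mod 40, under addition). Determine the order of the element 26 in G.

20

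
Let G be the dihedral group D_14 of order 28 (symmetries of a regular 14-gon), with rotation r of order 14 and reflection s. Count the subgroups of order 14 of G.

3

|G| = 28 and 14 | 28, so subgroups of order 14 are possible by Lagrange.
The subgroups of order 14 are: {e, r, r^2, r^3, r^4, r^5, r^6, r^7, r^8, r^9, r^10, r^11, r^12, r^13}; {e, r^2, r^4, r^6, r^8, r^10, r^12, s, r^2s, r^4s, r^6s, r^8s, r^10s, r^12s}; {e, r^2, r^4, r^6, r^8, r^10, r^12, rs, r^3s, r^5s, r^7s, r^9s, r^11s, r^13s}.
So G has 3 subgroups of order 14.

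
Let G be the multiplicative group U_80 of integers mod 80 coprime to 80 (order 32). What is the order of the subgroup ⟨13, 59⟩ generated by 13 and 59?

16

|⟨13⟩| = 4 and |⟨59⟩| = 4, so |H| is a multiple of lcm(4, 4) = 4 and divides |G| = 32.
Closing under the operation: H = {1, 7, 9, 11, 13, 19, 23, 37, 41, 47, 49, 51, 53, 59, 63, 77}, so |H| = 16.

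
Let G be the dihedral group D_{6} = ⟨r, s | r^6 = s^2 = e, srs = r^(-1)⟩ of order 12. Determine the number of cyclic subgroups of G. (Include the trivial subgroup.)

A cyclic subgroup of order d is generated by each of its φ(d) elements of order d, so the cyclic subgroups of order d number (#elements of order d)/φ(d).
Cyclic subgroups by order — order 1: 1; order 2: 7; order 3: 1; order 6: 1.
Total: 10.

10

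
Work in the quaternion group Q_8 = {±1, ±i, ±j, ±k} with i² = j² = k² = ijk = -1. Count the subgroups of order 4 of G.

3

|G| = 8 and 4 | 8, so subgroups of order 4 are possible by Lagrange.
The subgroups of order 4 are: {1, -1, i, -i}; {1, -1, j, -j}; {1, -1, k, -k}.
So G has 3 subgroups of order 4.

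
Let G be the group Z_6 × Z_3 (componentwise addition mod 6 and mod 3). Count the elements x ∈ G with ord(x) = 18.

An element (a,b) has order lcm(ord(a), ord(b)); count pairs with lcm equal to 18.
Enumerating gives 0 such elements.

0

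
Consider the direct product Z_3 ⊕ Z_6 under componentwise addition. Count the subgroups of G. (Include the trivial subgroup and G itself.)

12

|G| = 18, so by Lagrange every subgroup order divides 18. Divisors: 1, 2, 3, 6, 9, 18.
Subgroups by order — order 1: 1; order 2: 1; order 3: 4; order 6: 4; order 9: 1; order 18: 1.
Total: 1 + 1 + 4 + 4 + 1 + 1 = 12.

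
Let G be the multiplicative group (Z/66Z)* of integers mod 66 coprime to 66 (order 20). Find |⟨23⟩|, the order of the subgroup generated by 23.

2

Compute successive powers of 23 mod 66: 23, 1; 23^2 ≡ 1 (mod 66).
So |⟨23⟩| = 2.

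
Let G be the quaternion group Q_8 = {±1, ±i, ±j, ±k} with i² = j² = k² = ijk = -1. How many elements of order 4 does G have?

6

The elements of order 4 are: i, -i, j, -j, k, -k.
That's 6.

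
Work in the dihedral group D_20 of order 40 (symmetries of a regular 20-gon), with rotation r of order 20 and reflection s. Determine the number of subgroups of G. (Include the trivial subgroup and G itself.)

48

|G| = 40, so by Lagrange every subgroup order divides 40. Divisors: 1, 2, 4, 5, 8, 10, 20, 40.
Subgroups by order — order 1: 1; order 2: 21; order 4: 11; order 5: 1; order 8: 5; order 10: 5; order 20: 3; order 40: 1.
Total: 1 + 21 + 11 + 1 + 5 + 5 + 3 + 1 = 48.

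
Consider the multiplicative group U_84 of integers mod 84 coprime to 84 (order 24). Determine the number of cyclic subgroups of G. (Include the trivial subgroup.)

Each element a generates a cyclic subgroup ⟨a⟩; distinct elements may generate the same one (a cyclic group of order d has φ(d) generators).
Cyclic subgroups by order — order 1: 1; order 2: 7; order 3: 1; order 6: 7.
Total: 16.

16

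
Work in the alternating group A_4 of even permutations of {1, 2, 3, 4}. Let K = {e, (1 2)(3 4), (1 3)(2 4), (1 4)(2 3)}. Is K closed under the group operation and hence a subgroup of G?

Yes

|K| = 4 divides |G| = 12, consistent with Lagrange.
K contains the identity, every element's inverse is in K, and K is closed under ∘: it is a subgroup.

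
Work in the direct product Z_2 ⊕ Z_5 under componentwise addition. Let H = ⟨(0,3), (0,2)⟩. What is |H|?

5

|⟨(0,3)⟩| = 5 and |⟨(0,2)⟩| = 5, so |H| is a multiple of lcm(5, 5) = 5 and divides |G| = 10.
Closing under the operation: H = {(0,0), (0,1), (0,2), (0,3), (0,4)}, so |H| = 5.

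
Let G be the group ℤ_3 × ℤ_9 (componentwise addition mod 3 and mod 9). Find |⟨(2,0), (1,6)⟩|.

9

|⟨(2,0)⟩| = 3 and |⟨(1,6)⟩| = 3, so |H| is a multiple of lcm(3, 3) = 3 and divides |G| = 27.
Closing under the operation: H = {(0,0), (0,3), (0,6), (1,0), (1,3), (1,6), (2,0), (2,3), (2,6)}, so |H| = 9.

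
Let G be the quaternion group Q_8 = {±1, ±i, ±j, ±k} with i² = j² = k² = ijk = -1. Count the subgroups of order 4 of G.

3

|G| = 8 and 4 | 8, so subgroups of order 4 are possible by Lagrange.
The subgroups of order 4 are: {1, -1, i, -i}; {1, -1, j, -j}; {1, -1, k, -k}.
So G has 3 subgroups of order 4.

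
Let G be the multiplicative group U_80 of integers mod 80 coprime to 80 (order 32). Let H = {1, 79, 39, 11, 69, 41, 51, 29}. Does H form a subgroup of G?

|H| = 8 divides |G| = 32, consistent with Lagrange.
H contains the identity, every element's inverse is in H, and H is closed under ·: it is a subgroup.

Yes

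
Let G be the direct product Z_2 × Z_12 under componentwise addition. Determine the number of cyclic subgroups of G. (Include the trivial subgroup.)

12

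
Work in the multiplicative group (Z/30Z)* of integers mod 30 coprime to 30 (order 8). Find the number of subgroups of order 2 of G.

3

|G| = 8 and 2 | 8, so subgroups of order 2 are possible by Lagrange.
The subgroups of order 2 are: {1, 11}; {1, 19}; {1, 29}.
So G has 3 subgroups of order 2.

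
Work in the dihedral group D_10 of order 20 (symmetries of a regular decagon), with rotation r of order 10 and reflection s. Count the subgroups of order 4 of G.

|G| = 20 and 4 | 20, so subgroups of order 4 are possible by Lagrange.
The subgroups of order 4 are: {e, r^5, r^2s, r^7s}; {e, r^5, r^3s, r^8s}; {e, r^5, r^4s, r^9s}; {e, r^5, s, r^5s}; … (5 in all).
So G has 5 subgroups of order 4.

5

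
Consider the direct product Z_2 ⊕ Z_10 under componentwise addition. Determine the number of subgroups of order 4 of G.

1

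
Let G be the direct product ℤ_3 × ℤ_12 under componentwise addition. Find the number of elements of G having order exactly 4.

An element (a,b) has order lcm(ord(a), ord(b)); count pairs with lcm equal to 4.
Enumerating gives 2 such elements.

2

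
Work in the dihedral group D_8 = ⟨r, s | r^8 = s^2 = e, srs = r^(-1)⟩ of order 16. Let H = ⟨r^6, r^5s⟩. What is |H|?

8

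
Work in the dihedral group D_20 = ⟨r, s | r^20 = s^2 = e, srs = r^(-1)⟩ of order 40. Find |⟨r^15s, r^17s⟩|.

20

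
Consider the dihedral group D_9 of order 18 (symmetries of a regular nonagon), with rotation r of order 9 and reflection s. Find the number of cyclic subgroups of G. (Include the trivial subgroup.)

A cyclic subgroup of order d is generated by each of its φ(d) elements of order d, so the cyclic subgroups of order d number (#elements of order d)/φ(d).
Cyclic subgroups by order — order 1: 1; order 2: 9; order 3: 1; order 9: 1.
Total: 12.

12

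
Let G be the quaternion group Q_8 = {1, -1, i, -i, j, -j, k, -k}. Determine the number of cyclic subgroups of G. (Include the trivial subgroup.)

5

Each element a generates a cyclic subgroup ⟨a⟩; distinct elements may generate the same one (a cyclic group of order d has φ(d) generators).
Cyclic subgroups by order — order 1: 1; order 2: 1; order 4: 3.
Total: 5.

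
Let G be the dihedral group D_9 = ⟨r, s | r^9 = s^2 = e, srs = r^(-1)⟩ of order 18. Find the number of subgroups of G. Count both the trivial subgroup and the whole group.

16

|G| = 18, so by Lagrange every subgroup order divides 18. Divisors: 1, 2, 3, 6, 9, 18.
Subgroups by order — order 1: 1; order 2: 9; order 3: 1; order 6: 3; order 9: 1; order 18: 1.
Total: 1 + 9 + 1 + 3 + 1 + 1 = 16.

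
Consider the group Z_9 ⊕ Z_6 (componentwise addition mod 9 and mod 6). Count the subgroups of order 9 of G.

|G| = 54 and 9 | 54, so subgroups of order 9 are possible by Lagrange.
The subgroups of order 9 are: {(0,0), (0,2), (0,4), (3,0), (3,2), (3,4), (6,0), (6,2), (6,4)}; {(0,0), (1,0), (2,0), (3,0), (4,0), (5,0), (6,0), (7,0), (8,0)}; {(0,0), (1,2), (2,4), (3,0), (4,2), (5,4), (6,0), (7,2), (8,4)}; {(0,0), (1,4), (2,2), (3,0), (4,4), (5,2), (6,0), (7,4), (8,2)}.
So G has 4 subgroups of order 9.

4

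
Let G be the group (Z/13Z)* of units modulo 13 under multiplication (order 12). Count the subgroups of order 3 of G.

|G| = 12 and 3 | 12, so subgroups of order 3 are possible by Lagrange.
The subgroups of order 3 are: {1, 3, 9}.
So G has 1 subgroup of order 3.

1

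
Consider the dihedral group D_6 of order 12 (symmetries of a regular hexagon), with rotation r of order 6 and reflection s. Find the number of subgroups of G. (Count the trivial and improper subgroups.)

|G| = 12, so by Lagrange every subgroup order divides 12. Divisors: 1, 2, 3, 4, 6, 12.
Subgroups by order — order 1: 1; order 2: 7; order 3: 1; order 4: 3; order 6: 3; order 12: 1.
Total: 1 + 7 + 1 + 3 + 3 + 1 = 16.

16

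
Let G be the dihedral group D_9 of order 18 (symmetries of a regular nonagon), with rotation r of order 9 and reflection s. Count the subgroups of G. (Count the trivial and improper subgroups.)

|G| = 18, so by Lagrange every subgroup order divides 18. Divisors: 1, 2, 3, 6, 9, 18.
Subgroups by order — order 1: 1; order 2: 9; order 3: 1; order 6: 3; order 9: 1; order 18: 1.
Total: 1 + 9 + 1 + 3 + 1 + 1 = 16.

16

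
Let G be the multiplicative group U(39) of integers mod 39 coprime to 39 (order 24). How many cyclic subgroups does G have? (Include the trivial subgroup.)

12

Each element a generates a cyclic subgroup ⟨a⟩; distinct elements may generate the same one (a cyclic group of order d has φ(d) generators).
Cyclic subgroups by order — order 1: 1; order 2: 3; order 3: 1; order 4: 2; order 6: 3; order 12: 2.
Total: 12.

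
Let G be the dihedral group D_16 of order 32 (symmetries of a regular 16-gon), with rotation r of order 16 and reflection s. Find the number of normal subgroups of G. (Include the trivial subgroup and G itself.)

G has 36 subgroups. Checking conjugation-invariance by order — order 1: 1/1 normal; order 2: 1/17 normal; order 4: 1/9 normal; order 8: 1/5 normal; order 16: 3/3 normal; order 32: 1/1 normal.
Total normal subgroups: 8.

8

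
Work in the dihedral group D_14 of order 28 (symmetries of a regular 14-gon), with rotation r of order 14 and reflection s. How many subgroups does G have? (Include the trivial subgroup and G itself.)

|G| = 28, so by Lagrange every subgroup order divides 28. Divisors: 1, 2, 4, 7, 14, 28.
Subgroups by order — order 1: 1; order 2: 15; order 4: 7; order 7: 1; order 14: 3; order 28: 1.
Total: 1 + 15 + 7 + 1 + 3 + 1 = 28.

28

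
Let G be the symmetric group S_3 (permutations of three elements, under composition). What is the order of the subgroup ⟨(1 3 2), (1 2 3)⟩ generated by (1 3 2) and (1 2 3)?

|⟨(1 3 2)⟩| = 3 and |⟨(1 2 3)⟩| = 3, so |H| is a multiple of lcm(3, 3) = 3 and divides |G| = 6.
Closing under the operation: H = {e, (1 2 3), (1 3 2)}, so |H| = 3.

3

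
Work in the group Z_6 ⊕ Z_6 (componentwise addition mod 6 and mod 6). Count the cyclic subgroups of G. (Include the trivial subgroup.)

20

A cyclic subgroup of order d is generated by each of its φ(d) elements of order d, so the cyclic subgroups of order d number (#elements of order d)/φ(d).
Cyclic subgroups by order — order 1: 1; order 2: 3; order 3: 4; order 6: 12.
Total: 20.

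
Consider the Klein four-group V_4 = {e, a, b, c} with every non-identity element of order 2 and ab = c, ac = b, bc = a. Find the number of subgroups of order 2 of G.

|G| = 4 and 2 | 4, so subgroups of order 2 are possible by Lagrange.
The subgroups of order 2 are: {e, a}; {e, b}; {e, c}.
So G has 3 subgroups of order 2.

3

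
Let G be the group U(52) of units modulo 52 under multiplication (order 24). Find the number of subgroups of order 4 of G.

|G| = 24 and 4 | 24, so subgroups of order 4 are possible by Lagrange.
The subgroups of order 4 are: {1, 5, 21, 25}; {1, 25, 27, 51}; {1, 25, 31, 47}.
So G has 3 subgroups of order 4.

3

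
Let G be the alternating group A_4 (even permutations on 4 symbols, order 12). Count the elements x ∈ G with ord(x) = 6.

0

No element of G has order 6 (even though 6 | 12).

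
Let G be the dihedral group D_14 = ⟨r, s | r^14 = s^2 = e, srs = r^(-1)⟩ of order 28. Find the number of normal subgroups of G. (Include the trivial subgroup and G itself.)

7

G has 28 subgroups. Checking conjugation-invariance by order — order 1: 1/1 normal; order 2: 1/15 normal; order 4: 0/7 normal; order 7: 1/1 normal; order 14: 3/3 normal; order 28: 1/1 normal.
Total normal subgroups: 7.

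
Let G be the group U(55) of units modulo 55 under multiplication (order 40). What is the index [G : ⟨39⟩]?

4

|⟨39⟩| = 10 and |G| = 40.
By Lagrange, [G : H] = |G|/|H| = 40/10 = 4.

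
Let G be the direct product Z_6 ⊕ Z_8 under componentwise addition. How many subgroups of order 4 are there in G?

3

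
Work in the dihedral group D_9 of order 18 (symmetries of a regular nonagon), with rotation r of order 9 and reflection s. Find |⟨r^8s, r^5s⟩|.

|⟨r^8s⟩| = 2 and |⟨r^5s⟩| = 2, so |H| is a multiple of lcm(2, 2) = 2 and divides |G| = 18.
Closing under the operation: H = {e, r^3, r^6, r^2s, r^5s, r^8s}, so |H| = 6.

6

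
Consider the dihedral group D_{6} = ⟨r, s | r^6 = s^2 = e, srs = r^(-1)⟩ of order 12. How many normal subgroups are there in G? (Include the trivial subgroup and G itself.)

G has 16 subgroups. Checking conjugation-invariance by order — order 1: 1/1 normal; order 2: 1/7 normal; order 3: 1/1 normal; order 4: 0/3 normal; order 6: 3/3 normal; order 12: 1/1 normal.
Total normal subgroups: 7.

7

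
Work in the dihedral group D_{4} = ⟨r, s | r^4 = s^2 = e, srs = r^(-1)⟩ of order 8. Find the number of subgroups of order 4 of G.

3

|G| = 8 and 4 | 8, so subgroups of order 4 are possible by Lagrange.
The subgroups of order 4 are: {e, r, r^2, r^3}; {e, r^2, s, r^2s}; {e, r^2, rs, r^3s}.
So G has 3 subgroups of order 4.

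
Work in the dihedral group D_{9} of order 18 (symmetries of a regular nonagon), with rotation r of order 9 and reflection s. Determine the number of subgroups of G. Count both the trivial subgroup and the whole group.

16

|G| = 18, so by Lagrange every subgroup order divides 18. Divisors: 1, 2, 3, 6, 9, 18.
Subgroups by order — order 1: 1; order 2: 9; order 3: 1; order 6: 3; order 9: 1; order 18: 1.
Total: 1 + 9 + 1 + 3 + 1 + 1 = 16.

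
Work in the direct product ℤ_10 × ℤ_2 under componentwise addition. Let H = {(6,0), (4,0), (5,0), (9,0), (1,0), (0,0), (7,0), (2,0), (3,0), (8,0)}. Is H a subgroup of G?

|H| = 10 divides |G| = 20, consistent with Lagrange.
H contains the identity, every element's inverse is in H, and H is closed under +: it is a subgroup.
In fact H = ⟨(9,0)⟩.

Yes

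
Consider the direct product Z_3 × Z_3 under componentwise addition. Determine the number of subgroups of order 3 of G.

|G| = 9 and 3 | 9, so subgroups of order 3 are possible by Lagrange.
The subgroups of order 3 are: {(0,0), (0,1), (0,2)}; {(0,0), (1,0), (2,0)}; {(0,0), (1,1), (2,2)}; {(0,0), (1,2), (2,1)}.
So G has 4 subgroups of order 3.

4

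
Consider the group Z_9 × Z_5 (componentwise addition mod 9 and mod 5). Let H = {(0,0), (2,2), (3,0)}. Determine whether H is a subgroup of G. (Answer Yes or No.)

No

(2,2) ∈ H but its inverse (7,3) ∉ H, so H is not a subgroup.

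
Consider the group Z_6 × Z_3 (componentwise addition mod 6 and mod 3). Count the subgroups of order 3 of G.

4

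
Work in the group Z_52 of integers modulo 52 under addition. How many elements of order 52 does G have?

In a cyclic group of order 52, the number of elements of order d (for d | 52) is φ(d).
φ(52) = 24.

24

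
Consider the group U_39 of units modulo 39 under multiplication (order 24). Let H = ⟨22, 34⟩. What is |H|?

|⟨22⟩| = 3 and |⟨34⟩| = 4, so |H| is a multiple of lcm(3, 4) = 12 and divides |G| = 24.
Closing under the operation: H = {1, 4, 7, 10, 16, 19, 22, 25, 28, 31, 34, 37}, so |H| = 12.

12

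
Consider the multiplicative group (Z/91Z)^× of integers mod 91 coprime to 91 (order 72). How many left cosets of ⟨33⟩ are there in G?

6

|⟨33⟩| = 12 and |G| = 72.
By Lagrange, [G : H] = |G|/|H| = 72/12 = 6.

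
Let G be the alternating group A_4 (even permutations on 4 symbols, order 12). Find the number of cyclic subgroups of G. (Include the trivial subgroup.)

Group the elements of G by the cyclic subgroup they generate; each cyclic subgroup of order d accounts for φ(d) elements.
Cyclic subgroups by order — order 1: 1; order 2: 3; order 3: 4.
Total: 8.

8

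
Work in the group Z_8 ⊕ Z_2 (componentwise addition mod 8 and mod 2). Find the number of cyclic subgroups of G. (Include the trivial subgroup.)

A cyclic subgroup of order d is generated by each of its φ(d) elements of order d, so the cyclic subgroups of order d number (#elements of order d)/φ(d).
Cyclic subgroups by order — order 1: 1; order 2: 3; order 4: 2; order 8: 2.
Total: 8.

8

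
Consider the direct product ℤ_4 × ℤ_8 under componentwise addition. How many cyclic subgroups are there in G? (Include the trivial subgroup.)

Each element a generates a cyclic subgroup ⟨a⟩; distinct elements may generate the same one (a cyclic group of order d has φ(d) generators).
Cyclic subgroups by order — order 1: 1; order 2: 3; order 4: 6; order 8: 4.
Total: 14.

14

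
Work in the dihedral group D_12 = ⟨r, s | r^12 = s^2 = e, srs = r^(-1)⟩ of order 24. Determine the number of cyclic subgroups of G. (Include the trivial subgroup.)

Group the elements of G by the cyclic subgroup they generate; each cyclic subgroup of order d accounts for φ(d) elements.
Cyclic subgroups by order — order 1: 1; order 2: 13; order 3: 1; order 4: 1; order 6: 1; order 12: 1.
Total: 18.

18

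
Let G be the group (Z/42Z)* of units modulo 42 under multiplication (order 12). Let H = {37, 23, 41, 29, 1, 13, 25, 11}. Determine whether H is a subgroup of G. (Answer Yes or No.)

|H| = 8 does not divide |G| = 12, so by Lagrange H is not a subgroup.

No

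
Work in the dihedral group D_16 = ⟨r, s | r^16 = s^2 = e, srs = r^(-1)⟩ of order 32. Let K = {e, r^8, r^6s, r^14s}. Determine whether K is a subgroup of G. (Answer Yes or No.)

|K| = 4 divides |G| = 32, consistent with Lagrange.
K contains the identity, every element's inverse is in K, and K is closed under ·: it is a subgroup.

Yes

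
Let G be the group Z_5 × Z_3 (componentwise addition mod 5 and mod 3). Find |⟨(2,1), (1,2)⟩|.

15

|⟨(2,1)⟩| = 15 and |⟨(1,2)⟩| = 15, so |H| is a multiple of lcm(15, 15) = 15 and divides |G| = 15.
Closing {(2,1), (1,2)} under the group operation gives all of G, so |H| = 15.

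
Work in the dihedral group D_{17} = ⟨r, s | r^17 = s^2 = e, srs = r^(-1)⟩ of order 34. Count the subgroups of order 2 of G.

|G| = 34 and 2 | 34, so subgroups of order 2 are possible by Lagrange.
The subgroups of order 2 are: {e, r^10s}; {e, r^11s}; {e, r^12s}; {e, r^13s}; … (17 in all).
So G has 17 subgroups of order 2.

17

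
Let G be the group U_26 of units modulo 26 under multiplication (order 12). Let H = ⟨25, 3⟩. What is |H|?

|⟨25⟩| = 2 and |⟨3⟩| = 3, so |H| is a multiple of lcm(2, 3) = 6 and divides |G| = 12.
Closing under the operation: H = {1, 3, 9, 17, 23, 25}, so |H| = 6.

6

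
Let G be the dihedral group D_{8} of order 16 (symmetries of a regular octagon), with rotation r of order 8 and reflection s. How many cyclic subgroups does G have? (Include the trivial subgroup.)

12

A cyclic subgroup of order d is generated by each of its φ(d) elements of order d, so the cyclic subgroups of order d number (#elements of order d)/φ(d).
Cyclic subgroups by order — order 1: 1; order 2: 9; order 4: 1; order 8: 1.
Total: 12.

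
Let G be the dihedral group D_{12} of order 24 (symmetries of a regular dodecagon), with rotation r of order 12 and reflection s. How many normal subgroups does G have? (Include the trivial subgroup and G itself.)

9

G has 34 subgroups. Checking conjugation-invariance by order — order 1: 1/1 normal; order 2: 1/13 normal; order 3: 1/1 normal; order 4: 1/7 normal; order 6: 1/5 normal; order 8: 0/3 normal; order 12: 3/3 normal; order 24: 1/1 normal.
Total normal subgroups: 9.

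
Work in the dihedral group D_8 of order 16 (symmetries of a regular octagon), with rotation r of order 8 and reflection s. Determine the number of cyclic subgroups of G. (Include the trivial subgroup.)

12

Each element a generates a cyclic subgroup ⟨a⟩; distinct elements may generate the same one (a cyclic group of order d has φ(d) generators).
Cyclic subgroups by order — order 1: 1; order 2: 9; order 4: 1; order 8: 1.
Total: 12.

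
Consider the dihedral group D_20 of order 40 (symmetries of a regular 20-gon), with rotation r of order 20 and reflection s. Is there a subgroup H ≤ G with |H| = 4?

4 | 40. A subgroup of order 4 is {e, r^10, s, r^10s}.

Yes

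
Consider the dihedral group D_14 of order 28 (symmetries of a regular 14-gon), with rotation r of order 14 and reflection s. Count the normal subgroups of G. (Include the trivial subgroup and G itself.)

7

G has 28 subgroups. Checking conjugation-invariance by order — order 1: 1/1 normal; order 2: 1/15 normal; order 4: 0/7 normal; order 7: 1/1 normal; order 14: 3/3 normal; order 28: 1/1 normal.
Total normal subgroups: 7.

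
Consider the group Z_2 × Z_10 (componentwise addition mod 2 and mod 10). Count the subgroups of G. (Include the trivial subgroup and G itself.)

10

|G| = 20, so by Lagrange every subgroup order divides 20. Divisors: 1, 2, 4, 5, 10, 20.
Subgroups by order — order 1: 1; order 2: 3; order 4: 1; order 5: 1; order 10: 3; order 20: 1.
Total: 1 + 3 + 1 + 1 + 3 + 1 = 10.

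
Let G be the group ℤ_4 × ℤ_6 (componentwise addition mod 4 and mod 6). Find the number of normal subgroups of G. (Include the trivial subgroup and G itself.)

16

G is abelian, so every subgroup is normal.
G has 16 subgroups in total, hence 16 normal subgroups.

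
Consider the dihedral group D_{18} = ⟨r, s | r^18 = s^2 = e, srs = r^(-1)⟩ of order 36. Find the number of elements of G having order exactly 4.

0

No element of G has order 4 (even though 4 | 36).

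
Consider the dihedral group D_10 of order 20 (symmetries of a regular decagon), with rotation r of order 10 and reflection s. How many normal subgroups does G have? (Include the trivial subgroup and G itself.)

G has 22 subgroups. Checking conjugation-invariance by order — order 1: 1/1 normal; order 2: 1/11 normal; order 4: 0/5 normal; order 5: 1/1 normal; order 10: 3/3 normal; order 20: 1/1 normal.
Total normal subgroups: 7.

7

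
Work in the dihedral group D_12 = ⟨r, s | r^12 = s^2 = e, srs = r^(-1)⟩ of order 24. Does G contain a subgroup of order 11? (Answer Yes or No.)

No

11 does not divide |G| = 24, so by Lagrange no subgroup of order 11 exists.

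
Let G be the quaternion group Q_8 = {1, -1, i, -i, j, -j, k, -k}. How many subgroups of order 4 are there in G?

|G| = 8 and 4 | 8, so subgroups of order 4 are possible by Lagrange.
The subgroups of order 4 are: {1, -1, i, -i}; {1, -1, j, -j}; {1, -1, k, -k}.
So G has 3 subgroups of order 4.

3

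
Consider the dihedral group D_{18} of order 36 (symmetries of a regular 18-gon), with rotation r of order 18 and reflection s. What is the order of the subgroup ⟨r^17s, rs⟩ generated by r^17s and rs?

|⟨r^17s⟩| = 2 and |⟨rs⟩| = 2, so |H| is a multiple of lcm(2, 2) = 2 and divides |G| = 36.
Closing under the operation: H = {e, r^2, r^4, r^6, r^8, r^10, r^12, r^14, r^16, rs, r^3s, r^5s, r^7s, r^9s, r^11s, r^13s, r^15s, r^17s}, so |H| = 18.

18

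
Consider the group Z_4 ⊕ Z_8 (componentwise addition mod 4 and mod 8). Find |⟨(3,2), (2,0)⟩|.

|⟨(3,2)⟩| = 4 and |⟨(2,0)⟩| = 2, so |H| is a multiple of lcm(4, 2) = 4 and divides |G| = 32.
Closing under the operation: H = {(0,0), (0,4), (1,2), (1,6), (2,0), (2,4), (3,2), (3,6)}, so |H| = 8.

8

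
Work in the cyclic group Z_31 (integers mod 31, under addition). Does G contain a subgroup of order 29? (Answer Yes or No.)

No

29 does not divide |G| = 31, so by Lagrange no subgroup of order 29 exists.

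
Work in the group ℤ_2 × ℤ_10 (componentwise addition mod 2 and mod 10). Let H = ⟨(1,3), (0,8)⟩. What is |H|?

|⟨(1,3)⟩| = 10 and |⟨(0,8)⟩| = 5, so |H| is a multiple of lcm(10, 5) = 10 and divides |G| = 20.
Closing under the operation: H = {(0,0), (0,2), (0,4), (0,6), (0,8), (1,1), (1,3), (1,5), (1,7), (1,9)}, so |H| = 10.

10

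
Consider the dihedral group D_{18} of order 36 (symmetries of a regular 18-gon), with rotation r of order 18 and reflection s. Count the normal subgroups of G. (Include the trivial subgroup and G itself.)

9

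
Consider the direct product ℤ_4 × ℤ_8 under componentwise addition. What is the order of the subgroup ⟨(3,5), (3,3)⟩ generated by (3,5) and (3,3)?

16

|⟨(3,5)⟩| = 8 and |⟨(3,3)⟩| = 8, so |H| is a multiple of lcm(8, 8) = 8 and divides |G| = 32.
Closing under the operation: H = {(0,0), (0,2), (0,4), (0,6), (1,1), (1,3), (1,5), (1,7), (2,0), (2,2), (2,4), (2,6), (3,1), (3,3), (3,5), (3,7)}, so |H| = 16.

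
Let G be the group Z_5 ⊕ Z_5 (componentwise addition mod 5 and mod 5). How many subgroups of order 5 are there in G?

6

|G| = 25 and 5 | 25, so subgroups of order 5 are possible by Lagrange.
The subgroups of order 5 are: {(0,0), (0,1), (0,2), (0,3), (0,4)}; {(0,0), (1,0), (2,0), (3,0), (4,0)}; {(0,0), (1,1), (2,2), (3,3), (4,4)}; {(0,0), (1,2), (2,4), (3,1), (4,3)}; … (6 in all).
So G has 6 subgroups of order 5.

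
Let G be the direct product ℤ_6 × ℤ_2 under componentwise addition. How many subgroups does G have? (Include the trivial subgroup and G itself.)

|G| = 12, so by Lagrange every subgroup order divides 12. Divisors: 1, 2, 3, 4, 6, 12.
Subgroups by order — order 1: 1; order 2: 3; order 3: 1; order 4: 1; order 6: 3; order 12: 1.
Total: 1 + 3 + 1 + 1 + 3 + 1 = 10.

10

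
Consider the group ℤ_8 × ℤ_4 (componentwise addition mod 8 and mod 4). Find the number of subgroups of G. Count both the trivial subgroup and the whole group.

22

|G| = 32, so by Lagrange every subgroup order divides 32. Divisors: 1, 2, 4, 8, 16, 32.
Subgroups by order — order 1: 1; order 2: 3; order 4: 7; order 8: 7; order 16: 3; order 32: 1.
Total: 1 + 3 + 7 + 7 + 3 + 1 = 22.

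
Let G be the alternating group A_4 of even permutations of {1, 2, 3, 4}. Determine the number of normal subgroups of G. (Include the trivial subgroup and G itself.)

3

G has 10 subgroups. Checking conjugation-invariance by order — order 1: 1/1 normal; order 2: 0/3 normal; order 3: 0/4 normal; order 4: 1/1 normal; order 12: 1/1 normal.
Total normal subgroups: 3.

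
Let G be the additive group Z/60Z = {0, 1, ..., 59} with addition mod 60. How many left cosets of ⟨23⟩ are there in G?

|⟨23⟩| = 60 and |G| = 60.
By Lagrange, [G : H] = |G|/|H| = 60/60 = 1.

1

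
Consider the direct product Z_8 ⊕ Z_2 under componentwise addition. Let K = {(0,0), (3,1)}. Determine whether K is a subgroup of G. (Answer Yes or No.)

No

(3,1) ∈ K but its inverse (5,1) ∉ K, so K is not a subgroup.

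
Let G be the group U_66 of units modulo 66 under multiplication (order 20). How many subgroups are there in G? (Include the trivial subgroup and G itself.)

10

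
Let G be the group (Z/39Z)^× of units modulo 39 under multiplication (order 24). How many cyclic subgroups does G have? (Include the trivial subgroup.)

A cyclic subgroup of order d is generated by each of its φ(d) elements of order d, so the cyclic subgroups of order d number (#elements of order d)/φ(d).
Cyclic subgroups by order — order 1: 1; order 2: 3; order 3: 1; order 4: 2; order 6: 3; order 12: 2.
Total: 12.

12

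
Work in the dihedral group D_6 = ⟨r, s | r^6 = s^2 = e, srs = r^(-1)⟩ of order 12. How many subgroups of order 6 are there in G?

3

|G| = 12 and 6 | 12, so subgroups of order 6 are possible by Lagrange.
The subgroups of order 6 are: {e, r, r^2, r^3, r^4, r^5}; {e, r^2, r^4, s, r^2s, r^4s}; {e, r^2, r^4, rs, r^3s, r^5s}.
So G has 3 subgroups of order 6.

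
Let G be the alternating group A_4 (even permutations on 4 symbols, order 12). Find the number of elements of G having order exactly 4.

No element of G has order 4 (even though 4 | 12).

0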